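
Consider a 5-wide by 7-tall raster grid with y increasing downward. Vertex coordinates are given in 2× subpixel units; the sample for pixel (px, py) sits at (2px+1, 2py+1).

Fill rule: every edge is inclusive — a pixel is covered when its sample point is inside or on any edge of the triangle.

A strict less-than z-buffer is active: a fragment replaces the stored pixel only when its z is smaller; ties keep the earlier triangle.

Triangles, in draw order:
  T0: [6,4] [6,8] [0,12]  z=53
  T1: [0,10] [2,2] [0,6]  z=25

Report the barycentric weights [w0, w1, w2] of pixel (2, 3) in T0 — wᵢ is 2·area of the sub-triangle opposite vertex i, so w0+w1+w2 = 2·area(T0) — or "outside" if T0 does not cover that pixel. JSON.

T0:
  2·area = 24
  edge (6, 4)→(6, 8): d=(0,4) inclusive
  edge (6, 8)→(0, 12): d=(-6,4) inclusive
  edge (0, 12)→(6, 4): d=(6,-8) inclusive
    (2,3)@(5, 7): e=[4,10,10] → X
    (3,3)@(7, 7): e=[-4,2,26] → .
    (1,4)@(3, 9): e=[12,6,6] → X
    (2,4)@(5, 9): e=[4,-2,22] → .
    (0,5)@(1, 11): e=[20,2,2] → X
    (1,5)@(3, 11): e=[12,-6,18] → .
    (0,6)@(1, 13): e=[20,-10,14] → .
  covered (3 px):
    . . . . .
    . . . . .
    . . . . .
    . . X . .
    . X . . .
    X . . . .
    . . . . .
T1:
  2·area = 8  (B↔C swapped to make it positive)
  edge (0, 10)→(0, 6): d=(0,-4) inclusive
  edge (0, 6)→(2, 2): d=(2,-4) inclusive
  edge (2, 2)→(0, 10): d=(-2,8) inclusive
    (0,2)@(1, 5): e=[4,2,2] → X
    (1,2)@(3, 5): e=[12,10,-14] → .
    (0,3)@(1, 7): e=[4,6,-2] → .
  covered (1 px):
    . . . . .
    . . . . .
    X . . . .
    . . . . .
    . . . . .
    . . . . .
    . . . . .

Answer: [10,10,4]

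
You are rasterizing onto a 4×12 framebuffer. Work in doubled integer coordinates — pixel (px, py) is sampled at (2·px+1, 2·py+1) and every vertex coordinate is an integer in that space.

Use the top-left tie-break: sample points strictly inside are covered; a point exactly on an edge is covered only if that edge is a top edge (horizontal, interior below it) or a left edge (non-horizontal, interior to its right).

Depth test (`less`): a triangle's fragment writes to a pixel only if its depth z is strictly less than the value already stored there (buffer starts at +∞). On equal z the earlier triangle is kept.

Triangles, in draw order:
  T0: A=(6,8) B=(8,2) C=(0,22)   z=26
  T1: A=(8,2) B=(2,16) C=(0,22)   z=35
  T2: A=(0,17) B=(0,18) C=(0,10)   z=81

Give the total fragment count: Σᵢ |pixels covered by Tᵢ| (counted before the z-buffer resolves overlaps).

T0:
  2·area = 8  (B↔C swapped to make it positive)
  edge (6, 8)→(0, 22): d=(-6,14) right/bottom  bias=-1
  edge (0, 22)→(8, 2): d=(8,-20) top-left  bias=+0
  edge (8, 2)→(6, 8): d=(-2,6) right/bottom  bias=-1
    (3,2)@(7, 5): e=[4,4,0] → ·  [on edge]
    (2,5)@(5, 11): e=[-4,12,0] → ·  [on edge]
    (1,7)@(3, 15): e=[0,4,4] → ·  [on edge]
    (1,8)@(3, 17): e=[-12,20,0] → ·  [on edge]
    (0,11)@(1, 23): e=[-20,28,0] → ·  [on edge]
  covered (0 px):
    · · · ·
    · · · ·
    · · · ·
    · · · ·
    · · · ·
    · · · ·
    · · · ·
    · · · ·
    · · · ·
    · · · ·
    · · · ·
    · · · ·
T1:
  2·area = 8  (B↔C swapped to make it positive)
  edge (8, 2)→(0, 22): d=(-8,20) right/bottom  bias=-1
  edge (0, 22)→(2, 16): d=(2,-6) top-left  bias=+0
  edge (2, 16)→(8, 2): d=(6,-14) top-left  bias=+0
    (3,0)@(7, 1): e=[28,0,-20] → ·  [on edge]
    (2,3)@(5, 7): e=[20,0,-12] → ·  [on edge]
    (2,4)@(5, 9): e=[4,4,0] → █  [on edge]
    (3,4)@(7, 9): e=[-36,16,28] → ·
    (2,5)@(5, 11): e=[-12,8,12] → ·
    (1,6)@(3, 13): e=[12,0,-4] → ·  [on edge]
    (0,9)@(1, 19): e=[4,0,4] → █  [on edge]
    (1,9)@(3, 19): e=[-36,12,32] → ·
    (0,10)@(1, 21): e=[-12,4,16] → ·
  covered (2 px):
    · · · ·
    · · · ·
    · · · ·
    · · · ·
    · · █ ·
    · · · ·
    · · · ·
    · · · ·
    · · · ·
    █ · · ·
    · · · ·
    · · · ·
T2:
  degenerate (2·area = 0) — covers nothing

Result: 2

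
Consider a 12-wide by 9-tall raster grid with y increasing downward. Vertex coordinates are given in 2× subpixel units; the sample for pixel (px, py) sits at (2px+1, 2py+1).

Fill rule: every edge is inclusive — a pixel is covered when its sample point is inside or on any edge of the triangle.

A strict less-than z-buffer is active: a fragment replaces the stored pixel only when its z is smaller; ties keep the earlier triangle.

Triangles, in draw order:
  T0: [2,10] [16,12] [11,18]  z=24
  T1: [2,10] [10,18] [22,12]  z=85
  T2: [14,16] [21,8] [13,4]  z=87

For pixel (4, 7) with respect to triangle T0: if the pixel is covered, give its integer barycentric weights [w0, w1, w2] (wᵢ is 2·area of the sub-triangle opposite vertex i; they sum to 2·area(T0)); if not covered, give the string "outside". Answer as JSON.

T0:
  2·area = 94
  edge (2, 10)→(16, 12): d=(14,2) inclusive
  edge (16, 12)→(11, 18): d=(-5,6) inclusive
  edge (11, 18)→(2, 10): d=(-9,-8) inclusive
    (2,5)@(5, 11): e=[8,71,15] → █
    (3,5)@(7, 11): e=[4,59,31] → █
    (4,5)@(9, 11): e=[0,47,47] → █  [on edge]
    (5,5)@(11, 11): e=[-4,35,63] → ·
    (2,6)@(5, 13): e=[36,61,-3] → ·
    (3,6)@(7, 13): e=[32,49,13] → █
    (5,6)@(11, 13): e=[24,25,45] → █
    (6,6)@(13, 13): e=[20,13,61] → █
    (7,6)@(15, 13): e=[16,1,77] → █
    (8,6)@(17, 13): e=[12,-11,93] → ·
    (11,6)@(23, 13): e=[0,-47,141] → ·  [on edge]
    (3,7)@(7, 15): e=[60,39,-5] → ·
  covered (12 px):
    · · · · · · · · · · · ·
    · · · · · · · · · · · ·
    · · · · · · · · · · · ·
    · · · · · · · · · · · ·
    · · · · · · · · · · · ·
    · · █ █ █ · · · · · · ·
    · · · █ █ █ █ █ · · · ·
    · · · · █ █ █ · · · · ·
    · · · · · █ · · · · · ·
T1:
  2·area = 144  (B↔C swapped to make it positive)
  edge (2, 10)→(22, 12): d=(20,2) inclusive
  edge (22, 12)→(10, 18): d=(-12,6) inclusive
  edge (10, 18)→(2, 10): d=(-8,-8) inclusive
    (0,4)@(1, 9): e=[-18,162,0] → ·  [on edge]
    (1,5)@(3, 11): e=[18,126,0] → █  [on edge]
    (2,5)@(5, 11): e=[14,114,16] → █
    (3,5)@(7, 11): e=[10,102,32] → █
    (4,5)@(9, 11): e=[6,90,48] → █
    (5,5)@(11, 11): e=[2,78,64] → █
    (6,5)@(13, 11): e=[-2,66,80] → ·
    (1,6)@(3, 13): e=[58,102,-16] → ·
    (2,6)@(5, 13): e=[54,90,0] → █  [on edge]
    (6,6)@(13, 13): e=[38,42,64] → █
    (7,6)@(15, 13): e=[34,30,80] → █
    (8,6)@(17, 13): e=[30,18,96] → █
    (3,7)@(7, 15): e=[90,54,0] → █  [on edge]
    (4,8)@(9, 17): e=[126,18,0] → █  [on edge]
  covered (20 px):
    · · · · · · · · · · · ·
    · · · · · · · · · · · ·
    · · · · · · · · · · · ·
    · · · · · · · · · · · ·
    · · · · · · · · · · · ·
    · █ █ █ █ █ · · · · · ·
    · · █ █ █ █ █ █ █ █ · ·
    · · · █ █ █ █ █ · · · ·
    · · · · █ █ · · · · · ·
T2:
  2·area = 92  (B↔C swapped to make it positive)
  edge (14, 16)→(13, 4): d=(-1,-12) inclusive
  edge (13, 4)→(21, 8): d=(8,4) inclusive
  edge (21, 8)→(14, 16): d=(-7,8) inclusive
    (3,0)@(7, 1): e=[-69,0,161] → ·  [on edge]
    (5,1)@(11, 3): e=[-23,0,115] → ·  [on edge]
    (7,2)@(15, 5): e=[23,0,69] → █  [on edge]
    (8,2)@(17, 5): e=[47,-8,53] → ·
    (7,3)@(15, 7): e=[21,16,55] → █
    (8,3)@(17, 7): e=[45,8,39] → █
    (9,3)@(19, 7): e=[69,0,23] → █  [on edge]
    (10,3)@(21, 7): e=[93,-8,7] → ·
    (7,4)@(15, 9): e=[19,32,41] → █
    (10,4)@(21, 9): e=[91,8,-7] → ·
    (11,4)@(23, 9): e=[115,0,-23] → ·  [on edge]
    (7,5)@(15, 11): e=[17,48,27] → █
  covered (10 px):
    · · · · · · · · · · · ·
    · · · · · · · · · · · ·
    · · · · · · · █ · · · ·
    · · · · · · · █ █ █ · ·
    · · · · · · · █ █ █ · ·
    · · · · · · · █ █ · · ·
    · · · · · · · █ · · · ·
    · · · · · · · · · · · ·
    · · · · · · · · · · · ·

Final: [27,11,56]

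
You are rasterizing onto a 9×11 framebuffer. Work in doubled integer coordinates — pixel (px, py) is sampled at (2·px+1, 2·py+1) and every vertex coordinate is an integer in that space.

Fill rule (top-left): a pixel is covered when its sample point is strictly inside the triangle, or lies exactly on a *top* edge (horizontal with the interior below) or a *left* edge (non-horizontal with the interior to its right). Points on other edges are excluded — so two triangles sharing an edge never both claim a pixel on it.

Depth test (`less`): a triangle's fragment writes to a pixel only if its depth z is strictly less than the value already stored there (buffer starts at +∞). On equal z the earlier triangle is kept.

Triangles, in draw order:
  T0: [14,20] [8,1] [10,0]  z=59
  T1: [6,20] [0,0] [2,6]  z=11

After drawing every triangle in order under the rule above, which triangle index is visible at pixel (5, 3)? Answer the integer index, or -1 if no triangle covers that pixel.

T0:
  2·area = 44
  edge (14, 20)→(8, 1): d=(-6,-19) top-left  bias=+0
  edge (8, 1)→(10, 0): d=(2,-1) top-left  bias=+0
  edge (10, 0)→(14, 20): d=(4,20) right/bottom  bias=-1
    (4,0)@(9, 1): e=[19,1,24] → X
    (5,0)@(11, 1): e=[57,3,-16] → .
    (4,1)@(9, 3): e=[7,5,32] → X
    (5,1)@(11, 3): e=[45,7,-8] → .
    (4,2)@(9, 5): e=[-5,9,40] → .
    (5,2)@(11, 5): e=[33,11,0] → .  [on edge]
    (5,3)@(11, 7): e=[21,15,8] → X
    (6,3)@(13, 7): e=[59,17,-32] → .
    (5,4)@(11, 9): e=[9,19,16] → X
    (6,4)@(13, 9): e=[47,21,-24] → .
    (5,5)@(11, 11): e=[-3,23,24] → .
    (6,7)@(13, 15): e=[11,33,0] → .  [on edge]
  covered (4 px):
    . . . . X . . . .
    . . . . X . . . .
    . . . . . . . . .
    . . . . . X . . .
    . . . . . X . . .
    . . . . . . . . .
    . . . . . . . . .
    . . . . . . . . .
    . . . . . . . . .
    . . . . . . . . .
    . . . . . . . . .
T1:
  2·area = 4
  edge (6, 20)→(0, 0): d=(-6,-20) top-left  bias=+0
  edge (0, 0)→(2, 6): d=(2,6) right/bottom  bias=-1
  edge (2, 6)→(6, 20): d=(4,14) right/bottom  bias=-1
    (0,1)@(1, 3): e=[2,0,2] → .  [on edge]
    (1,4)@(3, 9): e=[6,0,-2] → .  [on edge]
    (2,7)@(5, 15): e=[10,0,-6] → .  [on edge]
    (3,10)@(7, 21): e=[14,0,-10] → .  [on edge]
  covered (0 px):
    . . . . . . . . .
    . . . . . . . . .
    . . . . . . . . .
    . . . . . . . . .
    . . . . . . . . .
    . . . . . . . . .
    . . . . . . . . .
    . . . . . . . . .
    . . . . . . . . .
    . . . . . . . . .
    . . . . . . . . .

Z-buffer (winner per pixel, '.' = empty):
  . . . . 0 . . . .
  . . . . 0 . . . .
  . . . . . . . . .
  . . . . . 0 . . .
  . . . . . 0 . . .
  . . . . . . . . .
  . . . . . . . . .
  . . . . . . . . .
  . . . . . . . . .
  . . . . . . . . .
  . . . . . . . . .

Result: 0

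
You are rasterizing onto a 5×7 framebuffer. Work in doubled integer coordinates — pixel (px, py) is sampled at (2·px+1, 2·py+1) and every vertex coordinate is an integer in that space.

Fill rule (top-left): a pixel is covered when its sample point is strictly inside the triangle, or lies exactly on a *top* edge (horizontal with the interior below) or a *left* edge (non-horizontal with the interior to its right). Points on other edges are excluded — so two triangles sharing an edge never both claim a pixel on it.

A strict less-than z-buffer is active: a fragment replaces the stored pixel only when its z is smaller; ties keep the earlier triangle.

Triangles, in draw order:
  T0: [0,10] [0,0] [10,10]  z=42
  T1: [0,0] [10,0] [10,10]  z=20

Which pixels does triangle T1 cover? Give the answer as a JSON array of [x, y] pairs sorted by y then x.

T0:
  2·area = 100
  edge (0, 10)→(0, 0): d=(0,-10) top-left  bias=+0
  edge (0, 0)→(10, 10): d=(10,10) right/bottom  bias=-1
  edge (10, 10)→(0, 10): d=(-10,0) right/bottom  bias=-1
    (0,0)@(1, 1): e=[10,0,90] → .  [on edge]
    (0,1)@(1, 3): e=[10,20,70] → X
    (1,1)@(3, 3): e=[30,0,70] → .  [on edge]
    (0,2)@(1, 5): e=[10,40,50] → X
    (1,2)@(3, 5): e=[30,20,50] → X
    (2,2)@(5, 5): e=[50,0,50] → .  [on edge]
    (0,3)@(1, 7): e=[10,60,30] → X
    (2,3)@(5, 7): e=[50,20,30] → X
    (3,3)@(7, 7): e=[70,0,30] → .  [on edge]
    (0,4)@(1, 9): e=[10,80,10] → X
    (3,4)@(7, 9): e=[70,20,10] → X
    (4,4)@(9, 9): e=[90,0,10] → .  [on edge]
  covered (10 px):
    . . . . .
    X . . . .
    X X . . .
    X X X . .
    X X X X .
    . . . . .
    . . . . .
T1:
  2·area = 100
  edge (0, 0)→(10, 0): d=(10,0) top-left  bias=+0
  edge (10, 0)→(10, 10): d=(0,10) right/bottom  bias=-1
  edge (10, 10)→(0, 0): d=(-10,-10) top-left  bias=+0
    (0,0)@(1, 1): e=[10,90,0] → X  [on edge]
    (1,0)@(3, 1): e=[10,70,20] → X
    (2,0)@(5, 1): e=[10,50,40] → X
    (3,0)@(7, 1): e=[10,30,60] → X
    (4,0)@(9, 1): e=[10,10,80] → X
    (0,1)@(1, 3): e=[30,90,-20] → .
    (1,1)@(3, 3): e=[30,70,0] → X  [on edge]
    (1,2)@(3, 5): e=[50,70,-20] → .
    (2,2)@(5, 5): e=[50,50,0] → X  [on edge]
    (2,3)@(5, 7): e=[70,50,-20] → .
    (3,3)@(7, 7): e=[70,30,0] → X  [on edge]
    (3,4)@(7, 9): e=[90,30,-20] → .
    (4,4)@(9, 9): e=[90,10,0] → X  [on edge]
  covered (15 px):
    X X X X X
    . X X X X
    . . X X X
    . . . X X
    . . . . X
    . . . . .
    . . . . .

Answer: [[0,0],[1,0],[2,0],[3,0],[4,0],[1,1],[2,1],[3,1],[4,1],[2,2],[3,2],[4,2],[3,3],[4,3],[4,4]]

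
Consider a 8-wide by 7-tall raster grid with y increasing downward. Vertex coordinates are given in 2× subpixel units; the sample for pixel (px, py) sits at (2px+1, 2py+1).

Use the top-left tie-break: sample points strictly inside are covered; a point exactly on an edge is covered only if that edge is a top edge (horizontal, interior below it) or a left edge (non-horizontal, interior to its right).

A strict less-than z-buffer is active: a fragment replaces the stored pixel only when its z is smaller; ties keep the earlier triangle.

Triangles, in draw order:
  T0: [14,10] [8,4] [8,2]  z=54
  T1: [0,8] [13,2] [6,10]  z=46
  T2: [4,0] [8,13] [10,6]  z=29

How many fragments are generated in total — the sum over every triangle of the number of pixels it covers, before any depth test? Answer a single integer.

T0:
  2·area = 12
  edge (14, 10)→(8, 4): d=(-6,-6) top-left  bias=+0
  edge (8, 4)→(8, 2): d=(0,-2) top-left  bias=+0
  edge (8, 2)→(14, 10): d=(6,8) right/bottom  bias=-1
    (2,0)@(5, 1): e=[0,-6,18] → .  [on edge]
    (3,1)@(7, 3): e=[0,-2,14] → .  [on edge]
    (4,2)@(9, 5): e=[0,2,10] → X  [on edge]
    (5,2)@(11, 5): e=[12,6,-6] → .
    (4,3)@(9, 7): e=[-12,2,22] → .
    (5,3)@(11, 7): e=[0,6,6] → X  [on edge]
    (6,3)@(13, 7): e=[12,10,-10] → .
    (5,4)@(11, 9): e=[-12,6,18] → .
    (6,4)@(13, 9): e=[0,10,2] → X  [on edge]
    (7,4)@(15, 9): e=[12,14,-14] → .
    (6,5)@(13, 11): e=[-12,10,14] → .
    (7,5)@(15, 11): e=[0,14,-2] → .  [on edge]
  covered (3 px):
    . . . . . . . .
    . . . . . . . .
    . . . . X . . .
    . . . . . X . .
    . . . . . . X .
    . . . . . . . .
    . . . . . . . .
T1:
  2·area = 62
  edge (0, 8)→(13, 2): d=(13,-6) top-left  bias=+0
  edge (13, 2)→(6, 10): d=(-7,8) right/bottom  bias=-1
  edge (6, 10)→(0, 8): d=(-6,-2) top-left  bias=+0
    (5,1)@(11, 3): e=[1,9,52] → X
    (6,1)@(13, 3): e=[13,-7,56] → .
    (3,2)@(7, 5): e=[3,27,32] → X
    (4,2)@(9, 5): e=[15,11,36] → X
    (5,2)@(11, 5): e=[27,-5,40] → .
    (1,3)@(3, 7): e=[5,45,12] → X
    (2,3)@(5, 7): e=[17,29,16] → X
    (4,3)@(9, 7): e=[41,-3,24] → .
    (1,4)@(3, 9): e=[31,31,0] → X  [on edge]
    (3,4)@(7, 9): e=[55,-1,8] → .
    (1,5)@(3, 11): e=[57,17,-12] → .
    (2,5)@(5, 11): e=[69,1,-8] → .
    (4,5)@(9, 11): e=[93,-31,0] → .  [on edge]
    (7,6)@(15, 13): e=[155,-93,0] → .  [on edge]
  covered (8 px):
    . . . . . . . .
    . . . . . X . .
    . . . X X . . .
    . X X X . . . .
    . X X . . . . .
    . . . . . . . .
    . . . . . . . .
T2:
  2·area = 54  (B↔C swapped to make it positive)
  edge (4, 0)→(10, 6): d=(6,6) right/bottom  bias=-1
  edge (10, 6)→(8, 13): d=(-2,7) right/bottom  bias=-1
  edge (8, 13)→(4, 0): d=(-4,-13) top-left  bias=+0
    (2,0)@(5, 1): e=[0,45,9] → .  [on edge]
    (2,1)@(5, 3): e=[12,41,1] → X
    (3,1)@(7, 3): e=[0,27,27] → .  [on edge]
    (2,2)@(5, 5): e=[24,37,-7] → .
    (3,2)@(7, 5): e=[12,23,19] → X
    (4,2)@(9, 5): e=[0,9,45] → .  [on edge]
    (3,3)@(7, 7): e=[24,19,11] → X
    (4,3)@(9, 7): e=[12,5,37] → X
    (5,3)@(11, 7): e=[0,-9,63] → .  [on edge]
    (3,4)@(7, 9): e=[36,15,3] → X
    (5,4)@(11, 9): e=[12,-13,55] → .
    (6,4)@(13, 9): e=[0,-27,81] → .  [on edge]
    (7,5)@(15, 11): e=[0,-45,99] → .  [on edge]
  covered (6 px):
    . . . . . . . .
    . . X . . . . .
    . . . X . . . .
    . . . X X . . .
    . . . X X . . .
    . . . . . . . .
    . . . . . . . .

Answer: 17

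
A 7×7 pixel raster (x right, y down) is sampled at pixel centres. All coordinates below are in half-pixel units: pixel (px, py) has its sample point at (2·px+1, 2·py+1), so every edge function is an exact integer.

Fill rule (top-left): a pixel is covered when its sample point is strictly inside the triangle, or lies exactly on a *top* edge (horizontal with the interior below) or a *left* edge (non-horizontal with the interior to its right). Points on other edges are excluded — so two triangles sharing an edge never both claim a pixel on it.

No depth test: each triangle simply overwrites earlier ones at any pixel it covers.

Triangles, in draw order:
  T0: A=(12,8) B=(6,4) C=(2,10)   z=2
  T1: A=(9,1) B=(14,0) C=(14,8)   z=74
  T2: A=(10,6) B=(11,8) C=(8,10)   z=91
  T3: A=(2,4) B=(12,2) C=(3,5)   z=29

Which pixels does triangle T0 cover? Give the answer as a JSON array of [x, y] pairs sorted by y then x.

T0:
  2·area = 52  (B↔C swapped to make it positive)
  edge (12, 8)→(2, 10): d=(-10,2) right/bottom  bias=-1
  edge (2, 10)→(6, 4): d=(4,-6) top-left  bias=+0
  edge (6, 4)→(12, 8): d=(6,4) right/bottom  bias=-1
    (3,2)@(7, 5): e=[40,10,2] → X
    (4,2)@(9, 5): e=[36,22,-6] → .
    (2,3)@(5, 7): e=[24,6,22] → X
    (4,3)@(9, 7): e=[16,30,6] → X
    (5,3)@(11, 7): e=[12,42,-2] → .
    (1,4)@(3, 9): e=[8,2,42] → X
    (3,4)@(7, 9): e=[0,26,26] → .  [on edge]
    (4,4)@(9, 9): e=[-4,38,18] → .
    (1,5)@(3, 11): e=[-12,10,54] → .
    (2,5)@(5, 11): e=[-16,22,46] → .
  covered (6 px):
    . . . . . . .
    . . . . . . .
    . . . X . . .
    . . X X X . .
    . X X . . . .
    . . . . . . .
    . . . . . . .
T1:
  2·area = 40
  edge (9, 1)→(14, 0): d=(5,-1) top-left  bias=+0
  edge (14, 0)→(14, 8): d=(0,8) right/bottom  bias=-1
  edge (14, 8)→(9, 1): d=(-5,-7) top-left  bias=+0
    (4,0)@(9, 1): e=[0,40,0] → X  [on edge]
    (5,0)@(11, 1): e=[2,24,14] → X
    (6,0)@(13, 1): e=[4,8,28] → X
    (4,1)@(9, 3): e=[10,40,-10] → .
    (5,1)@(11, 3): e=[12,24,4] → X
    (5,2)@(11, 5): e=[22,24,-6] → .
    (6,2)@(13, 5): e=[24,8,8] → X
    (6,3)@(13, 7): e=[34,8,-2] → .
  covered (6 px):
    . . . . X X X
    . . . . . X X
    . . . . . . X
    . . . . . . .
    . . . . . . .
    . . . . . . .
    . . . . . . .
T2:
  2·area = 8
  edge (10, 6)→(11, 8): d=(1,2) right/bottom  bias=-1
  edge (11, 8)→(8, 10): d=(-3,2) right/bottom  bias=-1
  edge (8, 10)→(10, 6): d=(2,-4) top-left  bias=+0
    (4,4)@(9, 9): e=[5,1,2] → X
    (5,4)@(11, 9): e=[1,-3,10] → .
    (4,5)@(9, 11): e=[7,-5,6] → .
  covered (1 px):
    . . . . . . .
    . . . . . . .
    . . . . . . .
    . . . . . . .
    . . . . X . .
    . . . . . . .
    . . . . . . .
T3:
  2·area = 12
  edge (2, 4)→(12, 2): d=(10,-2) top-left  bias=+0
  edge (12, 2)→(3, 5): d=(-9,3) right/bottom  bias=-1
  edge (3, 5)→(2, 4): d=(-1,-1) top-left  bias=+0
    (0,1)@(1, 3): e=[-12,24,0] → .  [on edge]
    (3,1)@(7, 3): e=[0,6,6] → X  [on edge]
    (4,1)@(9, 3): e=[4,0,8] → .  [on edge]
    (1,2)@(3, 5): e=[12,0,0] → .  [on edge]
    (3,2)@(7, 5): e=[20,-12,4] → .
    (2,3)@(5, 7): e=[36,-24,0] → .  [on edge]
    (3,4)@(7, 9): e=[60,-48,0] → .  [on edge]
    (4,5)@(9, 11): e=[84,-72,0] → .  [on edge]
    (5,6)@(11, 13): e=[108,-96,0] → .  [on edge]
  covered (1 px):
    . . . . . . .
    . . . X . . .
    . . . . . . .
    . . . . . . .
    . . . . . . .
    . . . . . . .
    . . . . . . .

Answer: [[3,2],[2,3],[3,3],[4,3],[1,4],[2,4]]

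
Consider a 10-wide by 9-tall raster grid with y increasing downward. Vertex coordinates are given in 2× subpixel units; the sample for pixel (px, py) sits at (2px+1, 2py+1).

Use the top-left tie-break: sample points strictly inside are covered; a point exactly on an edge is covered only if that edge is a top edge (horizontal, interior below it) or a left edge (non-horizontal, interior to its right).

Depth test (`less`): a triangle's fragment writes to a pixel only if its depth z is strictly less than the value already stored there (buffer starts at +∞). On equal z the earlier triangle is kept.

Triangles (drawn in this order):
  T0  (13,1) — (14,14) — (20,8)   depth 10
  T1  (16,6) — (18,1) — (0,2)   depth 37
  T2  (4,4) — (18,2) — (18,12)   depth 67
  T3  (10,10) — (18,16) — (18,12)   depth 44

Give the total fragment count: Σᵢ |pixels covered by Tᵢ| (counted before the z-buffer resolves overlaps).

T0:
  2·area = 84  (B↔C swapped to make it positive)
  edge (13, 1)→(20, 8): d=(7,7) right/bottom  bias=-1
  edge (20, 8)→(14, 14): d=(-6,6) right/bottom  bias=-1
  edge (14, 14)→(13, 1): d=(-1,-13) top-left  bias=+0
    (6,0)@(13, 1): e=[0,84,0] → ·  [on edge]
    (7,1)@(15, 3): e=[0,60,24] → ·  [on edge]
    (7,2)@(15, 5): e=[14,48,22] → #
    (8,2)@(17, 5): e=[0,36,48] → ·  [on edge]
    (7,3)@(15, 7): e=[28,36,20] → #
    (8,3)@(17, 7): e=[14,24,46] → #
    (9,3)@(19, 7): e=[0,12,72] → ·  [on edge]
    (7,4)@(15, 9): e=[42,24,18] → #
    (9,4)@(19, 9): e=[14,0,70] → ·  [on edge]
    (7,5)@(15, 11): e=[56,12,16] → #
    (8,5)@(17, 11): e=[42,0,42] → ·  [on edge]
    (7,6)@(15, 13): e=[70,0,14] → ·  [on edge]
    (6,7)@(13, 15): e=[98,0,-14] → ·  [on edge]
    (5,8)@(11, 17): e=[126,0,-42] → ·  [on edge]
  covered (6 px):
    · · · · · · · · · ·
    · · · · · · · · · ·
    · · · · · · · # · ·
    · · · · · · · # # ·
    · · · · · · · # # ·
    · · · · · · · # · ·
    · · · · · · · · · ·
    · · · · · · · · · ·
    · · · · · · · · · ·
T1:
  2·area = 88  (B↔C swapped to make it positive)
  edge (16, 6)→(0, 2): d=(-16,-4) top-left  bias=+0
  edge (0, 2)→(18, 1): d=(18,-1) top-left  bias=+0
  edge (18, 1)→(16, 6): d=(-2,5) right/bottom  bias=-1
    (2,1)@(5, 3): e=[4,23,61] → #
    (3,1)@(7, 3): e=[12,25,51] → #
    (4,1)@(9, 3): e=[20,27,41] → #
    (5,1)@(11, 3): e=[28,29,31] → #
    (6,1)@(13, 3): e=[36,31,21] → #
    (7,1)@(15, 3): e=[44,33,11] → #
    (8,1)@(17, 3): e=[52,35,1] → #
    (9,1)@(19, 3): e=[60,37,-9] → ·
    (2,2)@(5, 5): e=[-28,59,57] → ·
    (3,2)@(7, 5): e=[-20,61,47] → ·
    (4,2)@(9, 5): e=[-12,63,37] → ·
    (5,2)@(11, 5): e=[-4,65,27] → ·
  covered (9 px):
    · · · · · · · · · ·
    · · # # # # # # # ·
    · · · · · · # # · ·
    · · · · · · · · · ·
    · · · · · · · · · ·
    · · · · · · · · · ·
    · · · · · · · · · ·
    · · · · · · · · · ·
    · · · · · · · · · ·
T2:
  2·area = 140
  edge (4, 4)→(18, 2): d=(14,-2) top-left  bias=+0
  edge (18, 2)→(18, 12): d=(0,10) right/bottom  bias=-1
  edge (18, 12)→(4, 4): d=(-14,-8) top-left  bias=+0
    (5,1)@(11, 3): e=[0,70,70] → #  [on edge]
    (6,1)@(13, 3): e=[4,50,86] → #
    (7,1)@(15, 3): e=[8,30,102] → #
    (8,1)@(17, 3): e=[12,10,118] → #
    (9,1)@(19, 3): e=[16,-10,134] → ·
    (3,2)@(7, 5): e=[20,110,10] → #
    (4,2)@(9, 5): e=[24,90,26] → #
    (9,2)@(19, 5): e=[44,-10,106] → ·
    (3,3)@(7, 7): e=[48,110,-18] → ·
    (4,3)@(9, 7): e=[52,90,-2] → ·
    (5,3)@(11, 7): e=[56,70,14] → #
    (9,3)@(19, 7): e=[72,-10,78] → ·
  covered (18 px):
    · · · · · · · · · ·
    · · · · · # # # # ·
    · · · # # # # # # ·
    · · · · · # # # # ·
    · · · · · · # # # ·
    · · · · · · · · # ·
    · · · · · · · · · ·
    · · · · · · · · · ·
    · · · · · · · · · ·
T3:
  2·area = 32  (B↔C swapped to make it positive)
  edge (10, 10)→(18, 12): d=(8,2) right/bottom  bias=-1
  edge (18, 12)→(18, 16): d=(0,4) right/bottom  bias=-1
  edge (18, 16)→(10, 10): d=(-8,-6) top-left  bias=+0
    (6,5)@(13, 11): e=[2,20,10] → #
    (7,5)@(15, 11): e=[-2,12,22] → ·
    (6,6)@(13, 13): e=[18,20,-6] → ·
    (7,6)@(15, 13): e=[14,12,6] → #
    (8,6)@(17, 13): e=[10,4,18] → #
    (9,6)@(19, 13): e=[6,-4,30] → ·
    (7,7)@(15, 15): e=[30,12,-10] → ·
    (8,7)@(17, 15): e=[26,4,2] → #
    (9,7)@(19, 15): e=[22,-4,14] → ·
    (8,8)@(17, 17): e=[42,4,-14] → ·
  covered (4 px):
    · · · · · · · · · ·
    · · · · · · · · · ·
    · · · · · · · · · ·
    · · · · · · · · · ·
    · · · · · · · · · ·
    · · · · · · # · · ·
    · · · · · · · # # ·
    · · · · · · · · # ·
    · · · · · · · · · ·

Final: 37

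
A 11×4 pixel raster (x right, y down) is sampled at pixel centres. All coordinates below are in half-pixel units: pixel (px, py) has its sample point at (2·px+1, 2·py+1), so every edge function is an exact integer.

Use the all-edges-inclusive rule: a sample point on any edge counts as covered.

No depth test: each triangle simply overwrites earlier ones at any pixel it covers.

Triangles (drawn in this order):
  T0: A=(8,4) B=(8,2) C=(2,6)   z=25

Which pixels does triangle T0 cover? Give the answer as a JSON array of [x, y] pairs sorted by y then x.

T0:
  2·area = 12  (B↔C swapped to make it positive)
  edge (8, 4)→(2, 6): d=(-6,2) inclusive
  edge (2, 6)→(8, 2): d=(6,-4) inclusive
  edge (8, 2)→(8, 4): d=(0,2) inclusive
    (8,0)@(17, 1): e=[0,30,-18] → ·  [on edge]
    (3,1)@(7, 3): e=[8,2,2] → #
    (4,1)@(9, 3): e=[4,10,-2] → ·
    (5,1)@(11, 3): e=[0,18,-6] → ·  [on edge]
    (2,2)@(5, 5): e=[0,6,6] → #  [on edge]
    (3,2)@(7, 5): e=[-4,14,2] → ·
    (2,3)@(5, 7): e=[-12,18,6] → ·
  covered (2 px):
    · · · · · · · · · · ·
    · · · # · · · · · · ·
    · · # · · · · · · · ·
    · · · · · · · · · · ·

Result: [[3,1],[2,2]]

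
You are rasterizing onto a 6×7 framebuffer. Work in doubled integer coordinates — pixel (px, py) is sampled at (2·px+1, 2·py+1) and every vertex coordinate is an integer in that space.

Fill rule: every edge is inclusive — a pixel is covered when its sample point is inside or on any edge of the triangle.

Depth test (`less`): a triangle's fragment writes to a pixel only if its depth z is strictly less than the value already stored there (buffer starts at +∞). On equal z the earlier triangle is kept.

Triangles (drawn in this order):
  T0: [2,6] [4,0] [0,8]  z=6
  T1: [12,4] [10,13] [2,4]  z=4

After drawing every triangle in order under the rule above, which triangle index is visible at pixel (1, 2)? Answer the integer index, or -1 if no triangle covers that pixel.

T0:
  2·area = 8  (B↔C swapped to make it positive)
  edge (2, 6)→(0, 8): d=(-2,2) inclusive
  edge (0, 8)→(4, 0): d=(4,-8) inclusive
  edge (4, 0)→(2, 6): d=(-2,6) inclusive
    (3,0)@(7, 1): e=[0,28,-20] → ·  [on edge]
    (1,1)@(3, 3): e=[4,4,0] → █  [on edge]
    (2,1)@(5, 3): e=[0,20,-12] → ·  [on edge]
    (1,2)@(3, 5): e=[0,12,-4] → ·  [on edge]
    (0,3)@(1, 7): e=[0,4,4] → █  [on edge]
    (1,3)@(3, 7): e=[-4,20,-8] → ·
    (0,4)@(1, 9): e=[-4,12,0] → ·  [on edge]
  covered (2 px):
    · · · · · ·
    · █ · · · ·
    · · · · · ·
    █ · · · · ·
    · · · · · ·
    · · · · · ·
    · · · · · ·
T1:
  2·area = 90
  edge (12, 4)→(10, 13): d=(-2,9) inclusive
  edge (10, 13)→(2, 4): d=(-8,-9) inclusive
  edge (2, 4)→(12, 4): d=(10,0) inclusive
    (1,2)@(3, 5): e=[79,1,10] → █
    (2,2)@(5, 5): e=[61,19,10] → █
    (3,2)@(7, 5): e=[43,37,10] → █
    (4,2)@(9, 5): e=[25,55,10] → █
    (5,2)@(11, 5): e=[7,73,10] → █
    (1,3)@(3, 7): e=[75,-15,30] → ·
    (2,3)@(5, 7): e=[57,3,30] → █
    (2,4)@(5, 9): e=[53,-13,50] → ·
    (3,4)@(7, 9): e=[35,5,50] → █
    (5,4)@(11, 9): e=[-1,41,50] → ·
    (3,5)@(7, 11): e=[31,-11,70] → ·
    (4,5)@(9, 11): e=[13,7,70] → █
  covered (12 px):
    · · · · · ·
    · · · · · ·
    · █ █ █ █ █
    · · █ █ █ █
    · · · █ █ ·
    · · · · █ ·
    · · · · · ·

Z-buffer (winner per pixel, '.' = empty):
  . . . . . .
  . 0 . . . .
  . 1 1 1 1 1
  0 . 1 1 1 1
  . . . 1 1 .
  . . . . 1 .
  . . . . . .

Result: 1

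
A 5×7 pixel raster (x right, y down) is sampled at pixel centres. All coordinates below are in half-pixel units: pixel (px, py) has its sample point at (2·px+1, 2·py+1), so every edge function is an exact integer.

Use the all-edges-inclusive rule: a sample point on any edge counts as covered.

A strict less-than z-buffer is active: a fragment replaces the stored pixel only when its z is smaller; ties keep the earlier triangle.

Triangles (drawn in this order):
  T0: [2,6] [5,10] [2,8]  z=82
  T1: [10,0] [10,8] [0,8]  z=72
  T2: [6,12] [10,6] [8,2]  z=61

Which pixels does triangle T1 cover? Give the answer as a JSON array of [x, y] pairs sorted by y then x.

T0:
  2·area = 6
  edge (2, 6)→(5, 10): d=(3,4) inclusive
  edge (5, 10)→(2, 8): d=(-3,-2) inclusive
  edge (2, 8)→(2, 6): d=(0,-2) inclusive
  covered (0 px):
    . . . . .
    . . . . .
    . . . . .
    . . . . .
    . . . . .
    . . . . .
    . . . . .
T1:
  2·area = 80
  edge (10, 0)→(10, 8): d=(0,8) inclusive
  edge (10, 8)→(0, 8): d=(-10,0) inclusive
  edge (0, 8)→(10, 0): d=(10,-8) inclusive
    (4,0)@(9, 1): e=[8,70,2] → X
    (3,1)@(7, 3): e=[24,50,6] → X
    (2,2)@(5, 5): e=[40,30,10] → X
    (1,3)@(3, 7): e=[56,10,14] → X
    (1,4)@(3, 9): e=[56,-10,34] → .
    (2,4)@(5, 9): e=[40,-10,50] → .
    (3,4)@(7, 9): e=[24,-10,66] → .
    (4,4)@(9, 9): e=[8,-10,82] → .
  covered (10 px):
    . . . . X
    . . . X X
    . . X X X
    . X X X X
    . . . . .
    . . . . .
    . . . . .
T2:
  2·area = 28  (B↔C swapped to make it positive)
  edge (6, 12)→(8, 2): d=(2,-10) inclusive
  edge (8, 2)→(10, 6): d=(2,4) inclusive
  edge (10, 6)→(6, 12): d=(-4,6) inclusive
    (4,2)@(9, 5): e=[16,2,10] → X
    (3,3)@(7, 7): e=[0,14,14] → X  [on edge]
    (3,4)@(7, 9): e=[4,18,6] → X
    (4,4)@(9, 9): e=[24,10,-6] → .
    (3,5)@(7, 11): e=[8,22,-2] → .
  covered (4 px):
    . . . . .
    . . . . .
    . . . . X
    . . . X X
    . . . X .
    . . . . .
    . . . . .

Result: [[4,0],[3,1],[4,1],[2,2],[3,2],[4,2],[1,3],[2,3],[3,3],[4,3]]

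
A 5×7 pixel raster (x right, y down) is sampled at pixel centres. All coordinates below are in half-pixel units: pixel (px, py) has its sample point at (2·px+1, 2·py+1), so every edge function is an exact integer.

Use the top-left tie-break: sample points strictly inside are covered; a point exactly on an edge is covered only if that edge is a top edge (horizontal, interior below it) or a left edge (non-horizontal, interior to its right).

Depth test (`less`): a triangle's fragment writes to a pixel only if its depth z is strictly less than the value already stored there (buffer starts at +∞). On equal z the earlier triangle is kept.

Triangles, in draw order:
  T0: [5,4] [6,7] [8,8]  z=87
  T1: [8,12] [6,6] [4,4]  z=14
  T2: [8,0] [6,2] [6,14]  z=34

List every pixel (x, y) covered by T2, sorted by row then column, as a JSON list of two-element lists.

T0:
  2·area = 5  (B↔C swapped to make it positive)
  edge (5, 4)→(8, 8): d=(3,4) right/bottom  bias=-1
  edge (8, 8)→(6, 7): d=(-2,-1) top-left  bias=+0
  edge (6, 7)→(5, 4): d=(-1,-3) top-left  bias=+0
    (3,3)@(7, 7): e=[1,1,3] → X
    (4,3)@(9, 7): e=[-7,3,9] → .
    (3,4)@(7, 9): e=[7,-3,1] → .
  covered (1 px):
    . . . . .
    . . . . .
    . . . . .
    . . . X .
    . . . . .
    . . . . .
    . . . . .
T1:
  2·area = 8  (B↔C swapped to make it positive)
  edge (8, 12)→(4, 4): d=(-4,-8) top-left  bias=+0
  edge (4, 4)→(6, 6): d=(2,2) right/bottom  bias=-1
  edge (6, 6)→(8, 12): d=(2,6) right/bottom  bias=-1
    (0,0)@(1, 1): e=[-12,0,20] → .  [on edge]
    (1,1)@(3, 3): e=[-4,0,12] → .  [on edge]
    (2,1)@(5, 3): e=[12,-4,0] → .  [on edge]
    (2,2)@(5, 5): e=[4,0,4] → .  [on edge]
    (3,3)@(7, 7): e=[12,0,-4] → .  [on edge]
    (3,4)@(7, 9): e=[4,4,0] → .  [on edge]
    (4,4)@(9, 9): e=[20,0,-12] → .  [on edge]
  covered (0 px):
    . . . . .
    . . . . .
    . . . . .
    . . . . .
    . . . . .
    . . . . .
    . . . . .
T2:
  2·area = 24  (B↔C swapped to make it positive)
  edge (8, 0)→(6, 14): d=(-2,14) right/bottom  bias=-1
  edge (6, 14)→(6, 2): d=(0,-12) top-left  bias=+0
  edge (6, 2)→(8, 0): d=(2,-2) top-left  bias=+0
    (3,0)@(7, 1): e=[12,12,0] → X  [on edge]
    (4,0)@(9, 1): e=[-16,36,4] → .
    (2,1)@(5, 3): e=[36,-12,0] → .  [on edge]
    (3,1)@(7, 3): e=[8,12,4] → X
    (4,1)@(9, 3): e=[-20,36,8] → .
    (1,2)@(3, 5): e=[60,-36,0] → .  [on edge]
    (3,2)@(7, 5): e=[4,12,8] → X
    (4,2)@(9, 5): e=[-24,36,12] → .
    (0,3)@(1, 7): e=[84,-60,0] → .  [on edge]
    (3,3)@(7, 7): e=[0,12,12] → .  [on edge]
  covered (3 px):
    . . . X .
    . . . X .
    . . . X .
    . . . . .
    . . . . .
    . . . . .
    . . . . .

Result: [[3,0],[3,1],[3,2]]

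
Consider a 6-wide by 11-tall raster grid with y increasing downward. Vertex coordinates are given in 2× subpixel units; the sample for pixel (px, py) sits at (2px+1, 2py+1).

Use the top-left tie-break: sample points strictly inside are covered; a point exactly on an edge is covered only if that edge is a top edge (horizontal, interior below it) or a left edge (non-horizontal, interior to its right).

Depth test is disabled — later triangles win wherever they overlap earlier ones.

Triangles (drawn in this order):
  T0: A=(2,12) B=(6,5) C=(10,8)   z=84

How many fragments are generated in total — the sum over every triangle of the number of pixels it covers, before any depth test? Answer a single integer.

T0:
  2·area = 40
  edge (2, 12)→(6, 5): d=(4,-7) top-left  bias=+0
  edge (6, 5)→(10, 8): d=(4,3) right/bottom  bias=-1
  edge (10, 8)→(2, 12): d=(-8,4) right/bottom  bias=-1
    (2,3)@(5, 7): e=[1,11,28] → X
    (3,3)@(7, 7): e=[15,5,20] → X
    (4,3)@(9, 7): e=[29,-1,12] → .
    (2,4)@(5, 9): e=[9,19,12] → X
    (4,4)@(9, 9): e=[37,7,-4] → .
    (1,5)@(3, 11): e=[3,33,4] → X
    (2,5)@(5, 11): e=[17,27,-4] → .
    (3,5)@(7, 11): e=[31,21,-12] → .
    (1,6)@(3, 13): e=[11,41,-12] → .
  covered (5 px):
    . . . . . .
    . . . . . .
    . . . . . .
    . . X X . .
    . . X X . .
    . X . . . .
    . . . . . .
    . . . . . .
    . . . . . .
    . . . . . .
    . . . . . .

Final: 5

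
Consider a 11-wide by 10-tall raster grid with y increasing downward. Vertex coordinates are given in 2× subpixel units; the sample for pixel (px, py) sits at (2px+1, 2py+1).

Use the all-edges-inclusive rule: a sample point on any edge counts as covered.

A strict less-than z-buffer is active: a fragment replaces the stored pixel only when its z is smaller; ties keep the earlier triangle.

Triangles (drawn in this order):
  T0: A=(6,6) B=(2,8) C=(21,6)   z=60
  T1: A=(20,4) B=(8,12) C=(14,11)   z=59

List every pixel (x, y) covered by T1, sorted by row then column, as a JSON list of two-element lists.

T0:
  2·area = 30  (B↔C swapped to make it positive)
  edge (6, 6)→(21, 6): d=(15,0) inclusive
  edge (21, 6)→(2, 8): d=(-19,2) inclusive
  edge (2, 8)→(6, 6): d=(4,-2) inclusive
    (2,3)@(5, 7): e=[15,13,2] → #
    (3,3)@(7, 7): e=[15,9,6] → #
    (4,3)@(9, 7): e=[15,5,10] → #
    (5,3)@(11, 7): e=[15,1,14] → #
    (6,3)@(13, 7): e=[15,-3,18] → ·
    (2,4)@(5, 9): e=[45,-25,10] → ·
    (3,4)@(7, 9): e=[45,-29,14] → ·
    (4,4)@(9, 9): e=[45,-33,18] → ·
    (5,4)@(11, 9): e=[45,-37,22] → ·
  covered (4 px):
    · · · · · · · · · · ·
    · · · · · · · · · · ·
    · · · · · · · · · · ·
    · · # # # # · · · · ·
    · · · · · · · · · · ·
    · · · · · · · · · · ·
    · · · · · · · · · · ·
    · · · · · · · · · · ·
    · · · · · · · · · · ·
    · · · · · · · · · · ·
T1:
  2·area = 36  (B↔C swapped to make it positive)
  edge (20, 4)→(14, 11): d=(-6,7) inclusive
  edge (14, 11)→(8, 12): d=(-6,1) inclusive
  edge (8, 12)→(20, 4): d=(12,-8) inclusive
    (9,2)@(19, 5): e=[1,31,4] → #
    (10,2)@(21, 5): e=[-13,29,20] → ·
    (8,3)@(17, 7): e=[3,21,12] → #
    (9,3)@(19, 7): e=[-11,19,28] → ·
    (6,4)@(13, 9): e=[19,13,4] → #
    (7,4)@(15, 9): e=[5,11,20] → #
    (8,4)@(17, 9): e=[-9,9,36] → ·
    (5,5)@(11, 11): e=[21,3,12] → #
    (7,5)@(15, 11): e=[-7,-1,44] → ·
    (5,6)@(11, 13): e=[9,-9,36] → ·
    (6,6)@(13, 13): e=[-5,-11,52] → ·
  covered (6 px):
    · · · · · · · · · · ·
    · · · · · · · · · · ·
    · · · · · · · · · # ·
    · · · · · · · · # · ·
    · · · · · · # # · · ·
    · · · · · # # · · · ·
    · · · · · · · · · · ·
    · · · · · · · · · · ·
    · · · · · · · · · · ·
    · · · · · · · · · · ·

Final: [[9,2],[8,3],[6,4],[7,4],[5,5],[6,5]]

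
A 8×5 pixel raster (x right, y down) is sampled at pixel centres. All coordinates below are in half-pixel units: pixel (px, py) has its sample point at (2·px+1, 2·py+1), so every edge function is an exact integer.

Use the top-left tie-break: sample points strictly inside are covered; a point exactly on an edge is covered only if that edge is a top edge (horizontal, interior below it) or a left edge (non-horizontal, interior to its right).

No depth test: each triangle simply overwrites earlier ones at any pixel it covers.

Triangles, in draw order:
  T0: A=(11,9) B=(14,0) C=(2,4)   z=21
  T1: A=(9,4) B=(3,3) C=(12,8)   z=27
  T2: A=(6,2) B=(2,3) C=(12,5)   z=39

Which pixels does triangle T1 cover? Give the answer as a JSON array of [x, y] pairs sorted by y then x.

T0:
  2·area = 96  (B↔C swapped to make it positive)
  edge (11, 9)→(2, 4): d=(-9,-5) top-left  bias=+0
  edge (2, 4)→(14, 0): d=(12,-4) top-left  bias=+0
  edge (14, 0)→(11, 9): d=(-3,9) right/bottom  bias=-1
    (5,0)@(11, 1): e=[72,0,24] → █  [on edge]
    (6,0)@(13, 1): e=[82,8,6] → █
    (7,0)@(15, 1): e=[92,16,-12] → ·
    (2,1)@(5, 3): e=[24,0,72] → █  [on edge]
    (3,1)@(7, 3): e=[34,8,54] → █
    (4,1)@(9, 3): e=[44,16,36] → █
    (6,1)@(13, 3): e=[64,32,0] → ·  [on edge]
    (2,2)@(5, 5): e=[6,24,66] → █
    (6,2)@(13, 5): e=[46,56,-6] → ·
    (2,3)@(5, 7): e=[-12,48,60] → ·
    (3,3)@(7, 7): e=[-2,56,42] → ·
    (4,3)@(9, 7): e=[8,64,24] → █
    (5,4)@(11, 9): e=[0,96,0] → ·  [on edge]
  covered (12 px):
    · · · · · █ █ ·
    · · █ █ █ █ · ·
    · · █ █ █ █ · ·
    · · · · █ █ · ·
    · · · · · · · ·
T1:
  2·area = 21  (B↔C swapped to make it positive)
  edge (9, 4)→(12, 8): d=(3,4) right/bottom  bias=-1
  edge (12, 8)→(3, 3): d=(-9,-5) top-left  bias=+0
  edge (3, 3)→(9, 4): d=(6,1) right/bottom  bias=-1
    (1,1)@(3, 3): e=[21,0,0] → ·  [on edge]
    (3,2)@(7, 5): e=[11,2,8] → █
    (4,2)@(9, 5): e=[3,12,6] → █
    (5,2)@(11, 5): e=[-5,22,4] → ·
    (7,2)@(15, 5): e=[-21,42,0] → ·  [on edge]
    (3,3)@(7, 7): e=[17,-16,20] → ·
    (4,3)@(9, 7): e=[9,-6,18] → ·
    (5,3)@(11, 7): e=[1,4,16] → █
    (6,3)@(13, 7): e=[-7,14,14] → ·
    (5,4)@(11, 9): e=[7,-14,28] → ·
  covered (3 px):
    · · · · · · · ·
    · · · · · · · ·
    · · · █ █ · · ·
    · · · · · █ · ·
    · · · · · · · ·
T2:
  2·area = 18  (B↔C swapped to make it positive)
  edge (6, 2)→(12, 5): d=(6,3) right/bottom  bias=-1
  edge (12, 5)→(2, 3): d=(-10,-2) top-left  bias=+0
  edge (2, 3)→(6, 2): d=(4,-1) top-left  bias=+0
    (1,1)@(3, 3): e=[15,2,1] → █
    (2,1)@(5, 3): e=[9,6,3] → █
    (3,1)@(7, 3): e=[3,10,5] → █
    (4,1)@(9, 3): e=[-3,14,7] → ·
    (1,2)@(3, 5): e=[27,-18,9] → ·
    (2,2)@(5, 5): e=[21,-14,11] → ·
    (3,2)@(7, 5): e=[15,-10,13] → ·
  covered (3 px):
    · · · · · · · ·
    · █ █ █ · · · ·
    · · · · · · · ·
    · · · · · · · ·
    · · · · · · · ·

Final: [[3,2],[4,2],[5,3]]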